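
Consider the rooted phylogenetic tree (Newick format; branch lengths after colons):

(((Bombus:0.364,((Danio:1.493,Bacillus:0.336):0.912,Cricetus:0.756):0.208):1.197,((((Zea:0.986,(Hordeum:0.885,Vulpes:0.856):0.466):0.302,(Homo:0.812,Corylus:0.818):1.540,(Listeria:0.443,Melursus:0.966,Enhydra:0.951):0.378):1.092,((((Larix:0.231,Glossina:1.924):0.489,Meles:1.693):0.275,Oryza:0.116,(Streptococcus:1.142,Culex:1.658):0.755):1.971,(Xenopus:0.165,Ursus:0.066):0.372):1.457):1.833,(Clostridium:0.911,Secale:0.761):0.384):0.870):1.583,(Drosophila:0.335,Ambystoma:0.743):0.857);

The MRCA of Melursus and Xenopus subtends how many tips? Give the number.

16

The MRCA of Melursus and Xenopus is the node subtending (((Zea,(Hordeum,Vulpes)),(Homo,Corylus),(Listeria,Melursus,Enhydra)),((((Larix,Glossina),Meles),Oryza,(Streptococcus,Culex)),(Xenopus,Ursus))).
That clade contains 16 terminal taxa: Corylus, Culex, Enhydra, Glossina, Homo, Hordeum, Larix, Listeria, Meles, Melursus, Oryza, Streptococcus, Ursus, Vulpes, Xenopus, Zea.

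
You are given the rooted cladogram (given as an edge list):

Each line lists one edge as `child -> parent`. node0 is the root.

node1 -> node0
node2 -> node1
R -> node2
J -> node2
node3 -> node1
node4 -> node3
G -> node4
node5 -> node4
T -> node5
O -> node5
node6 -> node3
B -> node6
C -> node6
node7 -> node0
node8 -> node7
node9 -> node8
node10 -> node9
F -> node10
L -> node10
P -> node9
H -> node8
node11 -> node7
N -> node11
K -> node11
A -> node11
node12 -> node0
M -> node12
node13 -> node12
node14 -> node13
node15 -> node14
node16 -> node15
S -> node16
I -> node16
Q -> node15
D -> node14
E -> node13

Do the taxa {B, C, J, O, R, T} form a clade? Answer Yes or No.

No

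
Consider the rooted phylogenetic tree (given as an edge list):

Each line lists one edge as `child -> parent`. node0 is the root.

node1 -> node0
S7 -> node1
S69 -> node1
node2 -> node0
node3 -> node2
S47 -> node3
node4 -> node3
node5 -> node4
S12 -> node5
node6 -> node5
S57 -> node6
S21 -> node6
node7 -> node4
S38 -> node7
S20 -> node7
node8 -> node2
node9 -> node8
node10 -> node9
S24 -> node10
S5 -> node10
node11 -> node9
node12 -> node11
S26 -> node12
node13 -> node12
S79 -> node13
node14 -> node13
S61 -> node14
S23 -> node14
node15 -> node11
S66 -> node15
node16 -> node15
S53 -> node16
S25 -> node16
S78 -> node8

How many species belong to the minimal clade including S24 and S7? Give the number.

The MRCA of S24 and S7 is the root, so the clade is the entire tree.
That clade contains 18 terminal taxa: S12, S20, S21, S23, S24, S25, S26, S38, S47, S5, S53, S57, S61, S66, S69, S7, S78, S79.

18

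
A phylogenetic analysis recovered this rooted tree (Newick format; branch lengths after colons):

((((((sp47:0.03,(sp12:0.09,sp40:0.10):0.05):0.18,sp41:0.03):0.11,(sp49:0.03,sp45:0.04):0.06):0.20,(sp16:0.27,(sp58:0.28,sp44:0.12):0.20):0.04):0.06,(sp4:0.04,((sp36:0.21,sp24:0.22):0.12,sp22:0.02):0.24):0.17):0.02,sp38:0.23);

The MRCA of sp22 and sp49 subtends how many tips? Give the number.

13

The MRCA of sp22 and sp49 is the node subtending (((((sp47,(sp12,sp40)),sp41),(sp49,sp45)),(sp16,(sp58,sp44))),(sp4,((sp36,sp24),sp22))).
That clade contains 13 terminal taxa: sp12, sp16, sp22, sp24, sp36, sp4, sp40, sp41, sp44, sp45, sp47, sp49, sp58.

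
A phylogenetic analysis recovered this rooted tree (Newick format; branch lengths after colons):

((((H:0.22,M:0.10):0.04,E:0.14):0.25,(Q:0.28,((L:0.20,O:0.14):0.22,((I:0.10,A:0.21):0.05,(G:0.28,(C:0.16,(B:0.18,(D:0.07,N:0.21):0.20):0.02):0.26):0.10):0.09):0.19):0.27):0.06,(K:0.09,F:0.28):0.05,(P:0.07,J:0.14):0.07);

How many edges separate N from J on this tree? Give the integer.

The MRCA of N and J is the root of the tree.
From N up to that node: 9 branches. From J up to the same node: 2 branches. Total: 9 + 2 = 11.

11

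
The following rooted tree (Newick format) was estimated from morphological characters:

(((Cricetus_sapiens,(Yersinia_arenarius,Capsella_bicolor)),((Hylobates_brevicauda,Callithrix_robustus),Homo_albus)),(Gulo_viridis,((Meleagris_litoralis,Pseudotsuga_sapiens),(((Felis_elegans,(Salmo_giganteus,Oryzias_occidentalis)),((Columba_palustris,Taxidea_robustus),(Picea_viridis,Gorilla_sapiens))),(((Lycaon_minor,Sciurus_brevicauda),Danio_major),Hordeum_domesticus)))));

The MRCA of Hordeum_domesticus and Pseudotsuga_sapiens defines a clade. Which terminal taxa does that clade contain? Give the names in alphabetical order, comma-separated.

Tracing Hordeum_domesticus: it sits inside (((Lycaon_minor,Sciurus_brevicauda),Danio_major),Hordeum_domesticus).
Tracing Pseudotsuga_sapiens: it sits inside (Meleagris_litoralis,Pseudotsuga_sapiens).
The smallest clade enclosing both is ((Meleagris_litoralis,Pseudotsuga_sapiens),(((Felis_elegans,(Salmo_giganteus,Oryzias_occidentalis)),((Columba_palustris,Taxidea_robustus),(Picea_viridis,Gorilla_sapiens))),(((Lycaon_minor,Sciurus_brevicauda),Danio_major),Hordeum_domesticus))); the answer is its 13 terminal taxa in alphabetical order.

Columba_palustris, Danio_major, Felis_elegans, Gorilla_sapiens, Hordeum_domesticus, Lycaon_minor, Meleagris_litoralis, Oryzias_occidentalis, Picea_viridis, Pseudotsuga_sapiens, Salmo_giganteus, Sciurus_brevicauda, Taxidea_robustus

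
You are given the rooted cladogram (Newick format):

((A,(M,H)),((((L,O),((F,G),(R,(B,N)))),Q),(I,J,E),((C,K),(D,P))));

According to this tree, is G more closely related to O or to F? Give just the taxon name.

F

The MRCA of G and F subtends (F,G) (2 taxa).
The MRCA of G and O subtends ((L,O),((F,G),(R,(B,N)))) (7 taxa).
The first is nested inside the second, so G shares a more recent common ancestor with F.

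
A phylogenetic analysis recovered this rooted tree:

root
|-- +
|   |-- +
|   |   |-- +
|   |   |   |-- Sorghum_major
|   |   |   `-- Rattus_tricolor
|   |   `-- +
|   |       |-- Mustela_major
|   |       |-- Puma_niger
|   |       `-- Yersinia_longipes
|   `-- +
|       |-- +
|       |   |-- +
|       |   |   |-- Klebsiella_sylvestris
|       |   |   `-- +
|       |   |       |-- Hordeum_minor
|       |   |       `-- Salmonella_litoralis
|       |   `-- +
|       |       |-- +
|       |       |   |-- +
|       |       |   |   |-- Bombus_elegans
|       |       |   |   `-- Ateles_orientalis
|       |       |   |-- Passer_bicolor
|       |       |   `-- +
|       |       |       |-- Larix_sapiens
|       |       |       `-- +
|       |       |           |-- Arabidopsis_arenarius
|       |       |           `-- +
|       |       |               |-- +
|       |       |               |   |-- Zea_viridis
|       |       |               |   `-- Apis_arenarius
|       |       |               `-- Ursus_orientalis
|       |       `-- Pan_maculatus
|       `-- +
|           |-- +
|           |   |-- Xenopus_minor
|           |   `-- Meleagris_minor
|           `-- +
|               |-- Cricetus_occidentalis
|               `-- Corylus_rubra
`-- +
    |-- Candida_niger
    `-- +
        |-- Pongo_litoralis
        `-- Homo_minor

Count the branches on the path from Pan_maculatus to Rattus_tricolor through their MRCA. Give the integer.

7

The MRCA of Pan_maculatus and Rattus_tricolor is the node subtending (((Sorghum_major,Rattus_tricolor),(Mustela_major,Puma_niger,Yersinia_longipes)),(((Klebsiella_sylvestris,(Hordeum_minor,Salmonella_litoralis)),(((Bombus_elegans,Ateles_orientalis),Passer_bicolor,(Larix_sapiens,(Arabidopsis_arenarius,((Zea_viridis,Apis_arenarius),Ursus_orientalis)))),Pan_maculatus)),((Xenopus_minor,Meleagris_minor),(Cricetus_occidentalis,Corylus_rubra)))).
From Pan_maculatus up to that node: 4 branches. From Rattus_tricolor up to the same node: 3 branches. Total: 4 + 3 = 7.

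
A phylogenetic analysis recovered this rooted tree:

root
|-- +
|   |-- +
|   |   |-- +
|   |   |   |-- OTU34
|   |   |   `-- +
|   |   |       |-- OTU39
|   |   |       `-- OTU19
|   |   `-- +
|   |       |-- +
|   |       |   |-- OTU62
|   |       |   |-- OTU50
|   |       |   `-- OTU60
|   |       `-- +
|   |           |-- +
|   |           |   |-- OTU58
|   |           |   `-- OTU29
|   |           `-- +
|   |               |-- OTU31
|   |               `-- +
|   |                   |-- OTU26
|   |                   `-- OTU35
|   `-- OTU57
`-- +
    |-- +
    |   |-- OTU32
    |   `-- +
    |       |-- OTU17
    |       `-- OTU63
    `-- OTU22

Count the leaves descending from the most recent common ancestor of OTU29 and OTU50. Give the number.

The MRCA of OTU29 and OTU50 is the node subtending ((OTU62,OTU50,OTU60),((OTU58,OTU29),(OTU31,(OTU26,OTU35)))).
That clade contains 8 terminal taxa: OTU26, OTU29, OTU31, OTU35, OTU50, OTU58, OTU60, OTU62.

8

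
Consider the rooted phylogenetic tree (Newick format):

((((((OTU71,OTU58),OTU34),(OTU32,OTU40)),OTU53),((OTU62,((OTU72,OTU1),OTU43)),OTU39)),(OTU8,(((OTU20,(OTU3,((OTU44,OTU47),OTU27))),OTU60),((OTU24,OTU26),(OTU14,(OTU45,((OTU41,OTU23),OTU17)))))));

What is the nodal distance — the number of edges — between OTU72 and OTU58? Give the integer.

10

The MRCA of OTU72 and OTU58 is the node subtending (((((OTU71,OTU58),OTU34),(OTU32,OTU40)),OTU53),((OTU62,((OTU72,OTU1),OTU43)),OTU39)).
From OTU72 up to that node: 5 branches. From OTU58 up to the same node: 5 branches. Total: 5 + 5 = 10.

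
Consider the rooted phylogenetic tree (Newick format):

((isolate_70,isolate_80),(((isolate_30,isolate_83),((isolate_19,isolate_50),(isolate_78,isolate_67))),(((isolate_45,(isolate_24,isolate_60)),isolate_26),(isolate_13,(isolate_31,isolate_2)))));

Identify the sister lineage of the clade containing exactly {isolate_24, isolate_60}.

The clade containing exactly {isolate_24, isolate_60} attaches to the tree at the node subtending (isolate_45,(isolate_24,isolate_60)).
The other lineage descending from that same node — the sister group — is the single tip isolate_45.

isolate_45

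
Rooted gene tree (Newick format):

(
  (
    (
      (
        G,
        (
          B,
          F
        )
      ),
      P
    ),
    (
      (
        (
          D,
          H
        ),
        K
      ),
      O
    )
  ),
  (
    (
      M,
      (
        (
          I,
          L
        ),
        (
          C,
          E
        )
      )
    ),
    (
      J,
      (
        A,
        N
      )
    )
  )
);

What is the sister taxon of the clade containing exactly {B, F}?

G

The clade containing exactly {B, F} attaches to the tree at the node subtending (G,(B,F)).
The other lineage descending from that same node — the sister group — is the single tip G.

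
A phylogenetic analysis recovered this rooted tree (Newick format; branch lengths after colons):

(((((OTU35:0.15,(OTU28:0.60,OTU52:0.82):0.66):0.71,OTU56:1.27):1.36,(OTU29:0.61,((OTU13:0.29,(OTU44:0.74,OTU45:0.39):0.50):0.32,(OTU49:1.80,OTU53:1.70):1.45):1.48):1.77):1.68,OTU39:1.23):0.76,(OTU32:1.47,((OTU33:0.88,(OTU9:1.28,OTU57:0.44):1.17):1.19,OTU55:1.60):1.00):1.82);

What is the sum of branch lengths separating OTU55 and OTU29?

9.24

The path runs OTU55 → … → MRCA → … → OTU29; the MRCA is the root of the tree.
Branch lengths along that path: 1.60 + 1.00 + 1.82 + 0.76 + 1.68 + 1.77 + 0.61 = 9.24.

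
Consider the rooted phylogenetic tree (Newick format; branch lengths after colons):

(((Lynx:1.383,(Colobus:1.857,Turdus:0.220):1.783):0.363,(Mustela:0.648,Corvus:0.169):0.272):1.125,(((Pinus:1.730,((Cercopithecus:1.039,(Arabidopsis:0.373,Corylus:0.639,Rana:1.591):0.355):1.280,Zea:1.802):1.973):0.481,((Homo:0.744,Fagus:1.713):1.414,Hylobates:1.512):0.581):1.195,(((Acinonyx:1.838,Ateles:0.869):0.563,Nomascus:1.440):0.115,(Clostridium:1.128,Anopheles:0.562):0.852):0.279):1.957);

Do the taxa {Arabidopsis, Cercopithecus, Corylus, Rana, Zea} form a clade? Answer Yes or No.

Yes

The most recent common ancestor of these taxa subtends ((Cercopithecus,(Arabidopsis,Corylus,Rana)),Zea).
That clade has exactly 5 tips — every listed taxon and nothing else — so the group is monophyletic.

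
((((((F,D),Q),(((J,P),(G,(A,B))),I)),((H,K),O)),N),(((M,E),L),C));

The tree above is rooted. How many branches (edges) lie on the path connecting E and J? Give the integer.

The MRCA of E and J is the root of the tree.
From E up to that node: 4 branches. From J up to the same node: 7 branches. Total: 4 + 7 = 11.

11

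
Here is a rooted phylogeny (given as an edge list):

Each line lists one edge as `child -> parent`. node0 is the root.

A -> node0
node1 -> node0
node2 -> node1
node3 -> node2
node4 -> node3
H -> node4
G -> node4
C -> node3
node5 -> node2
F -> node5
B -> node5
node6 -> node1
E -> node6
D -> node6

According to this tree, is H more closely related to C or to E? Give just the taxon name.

The MRCA of H and C subtends ((H,G),C) (3 taxa).
The MRCA of H and E subtends ((((H,G),C),(F,B)),(E,D)) (7 taxa).
The first is nested inside the second, so H shares a more recent common ancestor with C.

C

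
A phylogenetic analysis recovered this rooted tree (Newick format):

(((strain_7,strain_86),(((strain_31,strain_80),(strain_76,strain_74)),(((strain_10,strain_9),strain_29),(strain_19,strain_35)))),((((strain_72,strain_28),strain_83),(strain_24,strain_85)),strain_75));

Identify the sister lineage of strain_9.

strain_9 attaches to the tree at the node subtending (strain_10,strain_9).
The other lineage descending from that same node — the sister group — is the single tip strain_10.

strain_10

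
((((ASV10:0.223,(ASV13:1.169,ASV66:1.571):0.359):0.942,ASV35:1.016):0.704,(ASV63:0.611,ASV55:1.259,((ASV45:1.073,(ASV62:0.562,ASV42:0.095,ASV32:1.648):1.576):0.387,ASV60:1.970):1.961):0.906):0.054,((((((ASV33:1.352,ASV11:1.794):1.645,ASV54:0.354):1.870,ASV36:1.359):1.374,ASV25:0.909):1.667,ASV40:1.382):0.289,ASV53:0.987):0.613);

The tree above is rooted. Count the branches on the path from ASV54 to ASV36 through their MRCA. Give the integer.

The MRCA of ASV54 and ASV36 is the node subtending (((ASV33,ASV11),ASV54),ASV36).
From ASV54 up to that node: 2 branches. From ASV36 up to the same node: 1 branch. Total: 2 + 1 = 3.

3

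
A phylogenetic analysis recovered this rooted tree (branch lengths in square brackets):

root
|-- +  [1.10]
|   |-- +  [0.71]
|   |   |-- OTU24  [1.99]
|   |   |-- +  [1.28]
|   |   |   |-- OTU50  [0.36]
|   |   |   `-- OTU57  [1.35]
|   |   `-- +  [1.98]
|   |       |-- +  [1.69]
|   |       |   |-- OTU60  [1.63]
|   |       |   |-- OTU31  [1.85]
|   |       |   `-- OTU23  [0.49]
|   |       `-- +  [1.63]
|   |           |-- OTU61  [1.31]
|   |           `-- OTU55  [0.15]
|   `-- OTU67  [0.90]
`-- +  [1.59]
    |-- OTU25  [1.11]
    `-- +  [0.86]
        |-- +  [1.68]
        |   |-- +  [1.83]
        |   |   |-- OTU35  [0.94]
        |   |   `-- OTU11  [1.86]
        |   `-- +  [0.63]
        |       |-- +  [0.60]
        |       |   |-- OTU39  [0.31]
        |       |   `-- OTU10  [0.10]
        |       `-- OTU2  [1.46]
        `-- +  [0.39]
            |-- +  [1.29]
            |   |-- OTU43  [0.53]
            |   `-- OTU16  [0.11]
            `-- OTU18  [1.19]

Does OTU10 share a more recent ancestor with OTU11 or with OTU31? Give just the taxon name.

The MRCA of OTU10 and OTU11 subtends ((OTU35,OTU11),((OTU39,OTU10),OTU2)) (5 taxa).
The MRCA of OTU10 and OTU31 is the root, subtending the entire tree (18 taxa).
The first is nested inside the second, so OTU10 shares a more recent common ancestor with OTU11.

OTU11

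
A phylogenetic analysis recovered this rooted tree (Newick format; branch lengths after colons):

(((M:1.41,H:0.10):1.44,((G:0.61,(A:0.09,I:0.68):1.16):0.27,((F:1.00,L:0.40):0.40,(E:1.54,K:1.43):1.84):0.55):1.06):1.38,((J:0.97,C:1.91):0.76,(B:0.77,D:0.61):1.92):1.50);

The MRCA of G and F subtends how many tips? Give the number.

The MRCA of G and F is the node subtending ((G,(A,I)),((F,L),(E,K))).
That clade contains 7 terminal taxa: A, E, F, G, I, K, L.

7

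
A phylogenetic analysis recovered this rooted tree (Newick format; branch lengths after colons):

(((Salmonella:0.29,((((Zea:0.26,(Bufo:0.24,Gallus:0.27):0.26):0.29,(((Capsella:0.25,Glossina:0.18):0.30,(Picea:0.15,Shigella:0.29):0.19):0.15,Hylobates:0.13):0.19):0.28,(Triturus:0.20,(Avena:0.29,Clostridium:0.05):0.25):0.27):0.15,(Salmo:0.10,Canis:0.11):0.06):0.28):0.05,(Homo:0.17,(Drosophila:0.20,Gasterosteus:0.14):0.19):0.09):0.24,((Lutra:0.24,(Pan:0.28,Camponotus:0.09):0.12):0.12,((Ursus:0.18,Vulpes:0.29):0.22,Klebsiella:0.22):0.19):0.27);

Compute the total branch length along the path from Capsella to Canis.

The path runs Capsella → … → MRCA → … → Canis; the MRCA is the node subtending ((((Zea,(Bufo,Gallus)),(((Capsella,Glossina),(Picea,Shigella)),Hylobates)),(Triturus,(Avena,Clostridium))),(Salmo,Canis)).
Branch lengths along that path: 0.25 + 0.30 + 0.15 + 0.19 + 0.28 + 0.15 + 0.06 + 0.11 = 1.49.

1.49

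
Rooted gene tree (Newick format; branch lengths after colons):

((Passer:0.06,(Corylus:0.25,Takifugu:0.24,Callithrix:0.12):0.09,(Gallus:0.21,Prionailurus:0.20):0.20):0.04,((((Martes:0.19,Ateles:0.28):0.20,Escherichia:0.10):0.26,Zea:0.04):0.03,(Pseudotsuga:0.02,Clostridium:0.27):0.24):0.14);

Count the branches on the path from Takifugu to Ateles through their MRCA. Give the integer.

8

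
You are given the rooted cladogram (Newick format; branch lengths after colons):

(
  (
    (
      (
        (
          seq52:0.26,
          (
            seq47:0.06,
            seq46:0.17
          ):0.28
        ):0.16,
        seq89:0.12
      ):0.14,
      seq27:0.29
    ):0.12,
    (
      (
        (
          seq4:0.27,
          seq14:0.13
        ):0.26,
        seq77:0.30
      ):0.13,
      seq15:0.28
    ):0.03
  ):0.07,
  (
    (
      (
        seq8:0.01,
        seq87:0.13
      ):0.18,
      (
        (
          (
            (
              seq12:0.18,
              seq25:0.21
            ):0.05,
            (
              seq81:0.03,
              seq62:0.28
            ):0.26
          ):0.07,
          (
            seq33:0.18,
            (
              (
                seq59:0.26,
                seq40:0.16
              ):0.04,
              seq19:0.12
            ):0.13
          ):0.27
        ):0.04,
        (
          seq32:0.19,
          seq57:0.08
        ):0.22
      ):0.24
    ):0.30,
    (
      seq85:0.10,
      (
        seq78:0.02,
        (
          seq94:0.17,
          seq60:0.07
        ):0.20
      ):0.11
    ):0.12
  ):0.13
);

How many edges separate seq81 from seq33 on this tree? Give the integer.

The MRCA of seq81 and seq33 is the node subtending (((seq12,seq25),(seq81,seq62)),(seq33,((seq59,seq40),seq19))).
From seq81 up to that node: 3 branches. From seq33 up to the same node: 2 branches. Total: 3 + 2 = 5.

5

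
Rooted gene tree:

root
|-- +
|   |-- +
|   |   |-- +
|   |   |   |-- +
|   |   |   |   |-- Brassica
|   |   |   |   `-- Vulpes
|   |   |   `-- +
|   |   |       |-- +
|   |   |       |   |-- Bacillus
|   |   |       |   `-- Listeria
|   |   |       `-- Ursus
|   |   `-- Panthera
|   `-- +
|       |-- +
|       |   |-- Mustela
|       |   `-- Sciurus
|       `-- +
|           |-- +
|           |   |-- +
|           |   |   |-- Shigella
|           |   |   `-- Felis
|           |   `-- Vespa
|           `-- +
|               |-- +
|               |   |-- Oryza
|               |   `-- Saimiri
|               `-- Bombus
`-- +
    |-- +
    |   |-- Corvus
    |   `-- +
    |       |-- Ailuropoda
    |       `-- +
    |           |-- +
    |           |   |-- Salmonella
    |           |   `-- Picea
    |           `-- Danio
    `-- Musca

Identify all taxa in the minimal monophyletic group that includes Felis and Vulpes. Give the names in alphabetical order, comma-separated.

Bacillus, Bombus, Brassica, Felis, Listeria, Mustela, Oryza, Panthera, Saimiri, Sciurus, Shigella, Ursus, Vespa, Vulpes

Tracing Felis: it sits inside (Shigella,Felis).
Tracing Vulpes: it sits inside (Brassica,Vulpes).
The smallest clade enclosing both is ((((Brassica,Vulpes),((Bacillus,Listeria),Ursus)),Panthera),((Mustela,Sciurus),(((Shigella,Felis),Vespa),((Oryza,Saimiri),Bombus)))); the answer is its 14 terminal taxa in alphabetical order.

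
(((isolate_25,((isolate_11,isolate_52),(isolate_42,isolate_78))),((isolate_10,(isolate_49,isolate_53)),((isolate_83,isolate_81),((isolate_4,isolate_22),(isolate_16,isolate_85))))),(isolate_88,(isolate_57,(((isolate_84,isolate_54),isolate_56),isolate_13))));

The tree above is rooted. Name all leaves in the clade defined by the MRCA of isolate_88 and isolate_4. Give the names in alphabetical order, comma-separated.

Tracing isolate_88: it sits inside (isolate_88,(isolate_57,(((isolate_84,isolate_54),isolate_56),isolate_13))).
Tracing isolate_4: it sits inside (isolate_4,isolate_22).
The smallest clade enclosing both is the whole tree (their MRCA is the root), so the answer is all 20 tips in alphabetical order.

isolate_10, isolate_11, isolate_13, isolate_16, isolate_22, isolate_25, isolate_4, isolate_42, isolate_49, isolate_52, isolate_53, isolate_54, isolate_56, isolate_57, isolate_78, isolate_81, isolate_83, isolate_84, isolate_85, isolate_88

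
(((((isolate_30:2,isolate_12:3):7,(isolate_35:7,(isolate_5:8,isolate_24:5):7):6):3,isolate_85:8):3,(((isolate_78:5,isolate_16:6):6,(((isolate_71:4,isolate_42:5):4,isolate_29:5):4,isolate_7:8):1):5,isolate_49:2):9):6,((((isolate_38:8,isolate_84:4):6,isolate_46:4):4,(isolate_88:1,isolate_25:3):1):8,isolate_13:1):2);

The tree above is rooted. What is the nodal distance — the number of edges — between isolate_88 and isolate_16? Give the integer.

9

The MRCA of isolate_88 and isolate_16 is the root of the tree.
From isolate_88 up to that node: 4 branches. From isolate_16 up to the same node: 5 branches. Total: 4 + 5 = 9.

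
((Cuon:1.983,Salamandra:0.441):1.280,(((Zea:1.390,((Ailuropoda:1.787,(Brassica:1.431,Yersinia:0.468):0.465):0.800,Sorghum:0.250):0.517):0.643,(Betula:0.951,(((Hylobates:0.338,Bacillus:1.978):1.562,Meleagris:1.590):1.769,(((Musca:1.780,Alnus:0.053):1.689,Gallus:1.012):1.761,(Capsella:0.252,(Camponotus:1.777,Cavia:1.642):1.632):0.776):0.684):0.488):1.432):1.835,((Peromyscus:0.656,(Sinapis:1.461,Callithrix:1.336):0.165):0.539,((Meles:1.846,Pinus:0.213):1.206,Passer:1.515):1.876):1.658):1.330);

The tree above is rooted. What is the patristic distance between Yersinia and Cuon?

9.321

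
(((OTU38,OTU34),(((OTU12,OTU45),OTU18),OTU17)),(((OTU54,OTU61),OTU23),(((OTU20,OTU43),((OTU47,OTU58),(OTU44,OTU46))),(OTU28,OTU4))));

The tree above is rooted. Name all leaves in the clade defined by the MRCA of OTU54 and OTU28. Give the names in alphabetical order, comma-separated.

OTU20, OTU23, OTU28, OTU4, OTU43, OTU44, OTU46, OTU47, OTU54, OTU58, OTU61

Tracing OTU54: it sits inside (OTU54,OTU61).
Tracing OTU28: it sits inside (OTU28,OTU4).
The smallest clade enclosing both is (((OTU54,OTU61),OTU23),(((OTU20,OTU43),((OTU47,OTU58),(OTU44,OTU46))),(OTU28,OTU4))); the answer is its 11 terminal taxa in alphabetical order.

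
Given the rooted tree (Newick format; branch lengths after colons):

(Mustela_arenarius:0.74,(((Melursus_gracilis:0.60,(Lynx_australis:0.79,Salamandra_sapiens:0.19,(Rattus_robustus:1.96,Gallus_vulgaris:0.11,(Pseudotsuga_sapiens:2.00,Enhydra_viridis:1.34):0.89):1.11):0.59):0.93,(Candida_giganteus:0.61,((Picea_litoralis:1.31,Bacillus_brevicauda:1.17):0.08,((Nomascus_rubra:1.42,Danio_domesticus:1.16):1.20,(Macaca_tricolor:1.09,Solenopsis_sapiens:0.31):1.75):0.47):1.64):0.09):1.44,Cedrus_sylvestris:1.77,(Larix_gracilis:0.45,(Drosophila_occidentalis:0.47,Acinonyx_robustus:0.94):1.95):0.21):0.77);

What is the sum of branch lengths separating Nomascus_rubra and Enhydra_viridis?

9.68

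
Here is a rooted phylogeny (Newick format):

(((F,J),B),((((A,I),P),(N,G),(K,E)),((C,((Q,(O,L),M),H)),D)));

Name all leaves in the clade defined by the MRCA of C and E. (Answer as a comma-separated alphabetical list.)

A, C, D, E, G, H, I, K, L, M, N, O, P, Q

Tracing C: it sits inside (C,((Q,(O,L),M),H)).
Tracing E: it sits inside (K,E).
The smallest clade enclosing both is ((((A,I),P),(N,G),(K,E)),((C,((Q,(O,L),M),H)),D)); the answer is its 14 terminal taxa in alphabetical order.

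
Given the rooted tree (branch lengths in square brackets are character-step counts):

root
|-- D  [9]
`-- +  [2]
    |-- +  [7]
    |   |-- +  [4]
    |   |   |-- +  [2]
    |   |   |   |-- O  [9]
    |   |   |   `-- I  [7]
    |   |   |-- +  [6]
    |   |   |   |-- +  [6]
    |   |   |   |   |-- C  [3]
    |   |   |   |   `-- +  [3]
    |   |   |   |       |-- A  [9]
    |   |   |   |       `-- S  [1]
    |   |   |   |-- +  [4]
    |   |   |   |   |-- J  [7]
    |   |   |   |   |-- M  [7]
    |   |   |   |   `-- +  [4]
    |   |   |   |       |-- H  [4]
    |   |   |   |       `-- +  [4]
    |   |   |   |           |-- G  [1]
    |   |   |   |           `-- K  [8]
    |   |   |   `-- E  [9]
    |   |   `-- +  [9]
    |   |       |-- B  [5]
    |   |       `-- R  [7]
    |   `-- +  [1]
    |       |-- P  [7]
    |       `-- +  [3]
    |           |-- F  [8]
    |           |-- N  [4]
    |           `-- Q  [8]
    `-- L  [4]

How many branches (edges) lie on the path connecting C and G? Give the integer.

The MRCA of C and G is the node subtending ((C,(A,S)),(J,M,(H,(G,K))),E).
From C up to that node: 2 branches. From G up to the same node: 4 branches. Total: 2 + 4 = 6.

6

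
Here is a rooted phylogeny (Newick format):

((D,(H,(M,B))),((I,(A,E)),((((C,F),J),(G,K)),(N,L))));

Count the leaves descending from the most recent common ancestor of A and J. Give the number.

10

The MRCA of A and J is the node subtending ((I,(A,E)),((((C,F),J),(G,K)),(N,L))).
That clade contains 10 terminal taxa: A, C, E, F, G, I, J, K, L, N.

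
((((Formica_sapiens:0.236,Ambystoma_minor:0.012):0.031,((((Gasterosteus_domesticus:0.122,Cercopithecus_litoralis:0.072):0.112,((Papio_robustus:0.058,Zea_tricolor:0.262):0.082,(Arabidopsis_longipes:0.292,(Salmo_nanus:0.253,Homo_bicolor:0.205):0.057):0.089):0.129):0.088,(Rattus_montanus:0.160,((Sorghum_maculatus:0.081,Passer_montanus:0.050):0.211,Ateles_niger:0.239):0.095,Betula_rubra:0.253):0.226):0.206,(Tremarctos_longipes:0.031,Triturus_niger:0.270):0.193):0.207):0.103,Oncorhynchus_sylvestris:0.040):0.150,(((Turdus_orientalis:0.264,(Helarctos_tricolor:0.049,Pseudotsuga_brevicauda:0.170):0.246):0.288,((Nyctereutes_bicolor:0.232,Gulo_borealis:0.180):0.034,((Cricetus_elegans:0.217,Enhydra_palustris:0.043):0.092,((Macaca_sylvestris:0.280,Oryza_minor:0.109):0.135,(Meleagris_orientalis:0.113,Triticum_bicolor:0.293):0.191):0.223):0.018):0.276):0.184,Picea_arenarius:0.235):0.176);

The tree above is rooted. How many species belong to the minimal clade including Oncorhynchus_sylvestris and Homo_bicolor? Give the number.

17

The MRCA of Oncorhynchus_sylvestris and Homo_bicolor is the node subtending (((Formica_sapiens,Ambystoma_minor),((((Gasterosteus_domesticus,Cercopithecus_litoralis),((Papio_robustus,Zea_tricolor),(Arabidopsis_longipes,(Salmo_nanus,Homo_bicolor)))),(Rattus_montanus,((Sorghum_maculatus,Passer_montanus),Ateles_niger),Betula_rubra)),(Tremarctos_longipes,Triturus_niger))),Oncorhynchus_sylvestris).
That clade contains 17 terminal taxa: Ambystoma_minor, Arabidopsis_longipes, Ateles_niger, Betula_rubra, Cercopithecus_litoralis, Formica_sapiens, Gasterosteus_domesticus, Homo_bicolor, Oncorhynchus_sylvestris, Papio_robustus, Passer_montanus, Rattus_montanus, Salmo_nanus, Sorghum_maculatus, Tremarctos_longipes, Triturus_niger, Zea_tricolor.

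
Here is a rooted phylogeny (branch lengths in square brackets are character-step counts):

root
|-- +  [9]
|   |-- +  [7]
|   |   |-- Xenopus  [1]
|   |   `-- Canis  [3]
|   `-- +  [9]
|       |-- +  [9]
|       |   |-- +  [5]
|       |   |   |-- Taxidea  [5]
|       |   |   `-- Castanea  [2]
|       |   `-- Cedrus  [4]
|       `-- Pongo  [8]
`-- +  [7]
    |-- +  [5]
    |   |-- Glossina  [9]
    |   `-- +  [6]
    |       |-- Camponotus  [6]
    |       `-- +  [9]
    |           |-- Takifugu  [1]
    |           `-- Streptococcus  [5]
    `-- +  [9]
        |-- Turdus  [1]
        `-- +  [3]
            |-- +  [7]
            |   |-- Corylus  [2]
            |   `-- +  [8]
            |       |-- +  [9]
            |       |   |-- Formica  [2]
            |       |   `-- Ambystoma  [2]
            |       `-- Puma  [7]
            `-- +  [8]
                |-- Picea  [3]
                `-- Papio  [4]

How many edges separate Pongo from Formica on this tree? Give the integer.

The MRCA of Pongo and Formica is the root of the tree.
From Pongo up to that node: 3 branches. From Formica up to the same node: 7 branches. Total: 3 + 7 = 10.

10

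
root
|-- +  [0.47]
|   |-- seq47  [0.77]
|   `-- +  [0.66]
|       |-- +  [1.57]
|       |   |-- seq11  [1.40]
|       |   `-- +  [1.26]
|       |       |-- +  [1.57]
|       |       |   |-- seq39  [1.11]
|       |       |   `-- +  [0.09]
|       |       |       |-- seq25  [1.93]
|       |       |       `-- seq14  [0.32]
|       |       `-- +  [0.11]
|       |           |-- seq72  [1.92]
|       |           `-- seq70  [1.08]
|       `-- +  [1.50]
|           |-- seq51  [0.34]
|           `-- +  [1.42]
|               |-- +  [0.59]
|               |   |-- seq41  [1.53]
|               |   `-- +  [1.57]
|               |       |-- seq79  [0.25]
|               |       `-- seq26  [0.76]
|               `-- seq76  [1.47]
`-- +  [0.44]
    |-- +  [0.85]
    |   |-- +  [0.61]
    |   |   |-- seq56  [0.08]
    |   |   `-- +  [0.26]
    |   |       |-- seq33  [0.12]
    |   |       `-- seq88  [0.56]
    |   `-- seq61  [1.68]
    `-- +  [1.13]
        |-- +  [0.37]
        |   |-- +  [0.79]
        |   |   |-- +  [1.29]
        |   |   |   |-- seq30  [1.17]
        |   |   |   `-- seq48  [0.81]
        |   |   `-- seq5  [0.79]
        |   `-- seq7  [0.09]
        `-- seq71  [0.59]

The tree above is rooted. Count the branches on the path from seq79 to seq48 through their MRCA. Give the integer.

The MRCA of seq79 and seq48 is the root of the tree.
From seq79 up to that node: 7 branches. From seq48 up to the same node: 6 branches. Total: 7 + 6 = 13.

13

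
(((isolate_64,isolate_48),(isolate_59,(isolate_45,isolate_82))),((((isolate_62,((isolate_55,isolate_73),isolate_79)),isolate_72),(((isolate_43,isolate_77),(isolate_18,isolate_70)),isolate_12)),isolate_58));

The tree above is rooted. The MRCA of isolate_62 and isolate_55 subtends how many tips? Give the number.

4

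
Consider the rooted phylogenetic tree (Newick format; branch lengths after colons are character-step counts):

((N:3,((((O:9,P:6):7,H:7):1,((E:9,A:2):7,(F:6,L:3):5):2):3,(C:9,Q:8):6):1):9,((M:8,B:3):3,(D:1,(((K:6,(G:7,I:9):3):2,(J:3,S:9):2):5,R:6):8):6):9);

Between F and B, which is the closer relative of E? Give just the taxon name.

F

The MRCA of E and F subtends ((E,A),(F,L)) (4 taxa).
The MRCA of E and B is the root, subtending the entire tree (19 taxa).
The first is nested inside the second, so E shares a more recent common ancestor with F.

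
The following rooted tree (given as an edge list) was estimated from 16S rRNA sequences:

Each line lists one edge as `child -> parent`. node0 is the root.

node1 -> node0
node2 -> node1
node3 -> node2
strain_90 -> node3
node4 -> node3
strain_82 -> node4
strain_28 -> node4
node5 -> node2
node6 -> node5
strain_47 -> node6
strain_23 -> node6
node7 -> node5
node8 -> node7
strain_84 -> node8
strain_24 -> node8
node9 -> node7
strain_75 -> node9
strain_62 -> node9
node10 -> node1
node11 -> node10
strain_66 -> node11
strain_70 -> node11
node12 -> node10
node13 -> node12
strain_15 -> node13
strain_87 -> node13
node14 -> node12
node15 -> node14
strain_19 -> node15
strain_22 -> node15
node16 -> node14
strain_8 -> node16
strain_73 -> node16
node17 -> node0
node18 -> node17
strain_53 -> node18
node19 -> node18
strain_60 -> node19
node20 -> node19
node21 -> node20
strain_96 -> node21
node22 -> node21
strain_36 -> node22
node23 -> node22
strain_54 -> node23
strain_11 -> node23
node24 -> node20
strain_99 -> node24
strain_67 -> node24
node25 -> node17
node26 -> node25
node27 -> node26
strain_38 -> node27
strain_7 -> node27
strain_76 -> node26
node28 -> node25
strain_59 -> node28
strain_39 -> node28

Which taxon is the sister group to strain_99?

strain_67

strain_99 attaches to the tree at the node subtending (strain_99,strain_67).
The other lineage descending from that same node — the sister group — is the single tip strain_67.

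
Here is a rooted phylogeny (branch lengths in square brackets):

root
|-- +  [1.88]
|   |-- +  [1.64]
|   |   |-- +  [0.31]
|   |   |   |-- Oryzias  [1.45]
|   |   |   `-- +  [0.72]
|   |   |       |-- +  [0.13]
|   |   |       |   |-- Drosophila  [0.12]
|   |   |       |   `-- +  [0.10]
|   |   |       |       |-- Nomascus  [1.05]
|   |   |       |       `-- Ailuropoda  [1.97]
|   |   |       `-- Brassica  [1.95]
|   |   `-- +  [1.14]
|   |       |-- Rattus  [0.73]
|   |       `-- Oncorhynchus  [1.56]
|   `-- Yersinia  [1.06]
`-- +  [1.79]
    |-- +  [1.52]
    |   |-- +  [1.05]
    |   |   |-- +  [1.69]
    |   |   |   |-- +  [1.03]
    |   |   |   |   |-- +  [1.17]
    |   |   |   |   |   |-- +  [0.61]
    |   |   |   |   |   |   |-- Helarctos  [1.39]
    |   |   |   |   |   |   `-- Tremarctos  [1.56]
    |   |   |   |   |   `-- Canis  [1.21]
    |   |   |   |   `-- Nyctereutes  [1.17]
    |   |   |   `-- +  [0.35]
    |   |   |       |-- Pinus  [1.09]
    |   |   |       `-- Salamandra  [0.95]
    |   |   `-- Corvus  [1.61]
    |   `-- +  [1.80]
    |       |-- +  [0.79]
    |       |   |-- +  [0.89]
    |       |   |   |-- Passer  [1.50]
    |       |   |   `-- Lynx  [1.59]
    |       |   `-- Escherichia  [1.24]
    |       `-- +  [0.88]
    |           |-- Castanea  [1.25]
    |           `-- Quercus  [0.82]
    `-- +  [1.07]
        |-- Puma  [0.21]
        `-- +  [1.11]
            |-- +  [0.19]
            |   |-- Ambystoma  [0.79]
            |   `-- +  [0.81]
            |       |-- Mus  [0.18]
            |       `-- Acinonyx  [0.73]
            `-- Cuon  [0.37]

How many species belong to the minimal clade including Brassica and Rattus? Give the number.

7

The MRCA of Brassica and Rattus is the node subtending ((Oryzias,((Drosophila,(Nomascus,Ailuropoda)),Brassica)),(Rattus,Oncorhynchus)).
That clade contains 7 terminal taxa: Ailuropoda, Brassica, Drosophila, Nomascus, Oncorhynchus, Oryzias, Rattus.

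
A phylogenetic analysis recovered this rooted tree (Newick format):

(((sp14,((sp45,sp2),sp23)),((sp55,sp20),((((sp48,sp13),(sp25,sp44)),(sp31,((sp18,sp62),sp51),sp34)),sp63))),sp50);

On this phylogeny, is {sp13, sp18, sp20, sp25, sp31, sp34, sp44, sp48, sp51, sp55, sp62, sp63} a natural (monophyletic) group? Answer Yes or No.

The most recent common ancestor of these taxa subtends ((sp55,sp20),((((sp48,sp13),(sp25,sp44)),(sp31,((sp18,sp62),sp51),sp34)),sp63)).
That clade has exactly 12 tips — every listed taxon and nothing else — so the group is monophyletic.

Yes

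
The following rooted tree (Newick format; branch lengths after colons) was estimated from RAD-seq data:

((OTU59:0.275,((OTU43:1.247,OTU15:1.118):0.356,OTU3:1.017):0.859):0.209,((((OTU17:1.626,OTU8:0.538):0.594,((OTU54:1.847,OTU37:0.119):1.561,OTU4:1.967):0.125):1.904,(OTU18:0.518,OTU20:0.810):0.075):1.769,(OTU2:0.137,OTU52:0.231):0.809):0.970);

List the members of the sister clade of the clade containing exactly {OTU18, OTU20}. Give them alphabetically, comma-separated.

OTU17, OTU37, OTU4, OTU54, OTU8

The clade containing exactly {OTU18, OTU20} attaches to the tree at the node subtending (((OTU17,OTU8),((OTU54,OTU37),OTU4)),(OTU18,OTU20)).
The other lineage descending from that same node — the sister group — is ((OTU17,OTU8),((OTU54,OTU37),OTU4)); its 5 tips in alphabetical order are the answer.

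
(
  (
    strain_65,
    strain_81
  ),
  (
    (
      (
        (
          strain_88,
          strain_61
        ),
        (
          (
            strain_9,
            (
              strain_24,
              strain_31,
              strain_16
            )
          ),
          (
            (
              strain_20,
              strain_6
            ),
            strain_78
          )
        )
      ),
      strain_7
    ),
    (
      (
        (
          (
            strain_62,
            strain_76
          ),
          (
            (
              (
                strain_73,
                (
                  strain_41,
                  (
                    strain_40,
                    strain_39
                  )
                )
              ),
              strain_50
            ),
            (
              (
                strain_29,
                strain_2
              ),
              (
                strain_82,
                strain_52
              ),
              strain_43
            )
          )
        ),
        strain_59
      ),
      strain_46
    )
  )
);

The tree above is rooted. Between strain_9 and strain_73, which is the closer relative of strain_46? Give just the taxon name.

The MRCA of strain_46 and strain_73 subtends ((((strain_62,strain_76),(((strain_73,(strain_41,(strain_40,strain_39))),strain_50),((strain_29,strain_2),(strain_82,strain_52),strain_43))),strain_59),strain_46) (14 taxa).
The MRCA of strain_46 and strain_9 subtends ((((strain_88,strain_61),((strain_9,(strain_24,strain_31,strain_16)),((strain_20,strain_6),strain_78))),strain_7),((((strain_62,strain_76),(((strain_73,(strain_41,(strain_40,strain_39))),strain_50),((strain_29,strain_2),(strain_82,strain_52),strain_43))),strain_59),strain_46)) (24 taxa).
The first is nested inside the second, so strain_46 shares a more recent common ancestor with strain_73.

strain_73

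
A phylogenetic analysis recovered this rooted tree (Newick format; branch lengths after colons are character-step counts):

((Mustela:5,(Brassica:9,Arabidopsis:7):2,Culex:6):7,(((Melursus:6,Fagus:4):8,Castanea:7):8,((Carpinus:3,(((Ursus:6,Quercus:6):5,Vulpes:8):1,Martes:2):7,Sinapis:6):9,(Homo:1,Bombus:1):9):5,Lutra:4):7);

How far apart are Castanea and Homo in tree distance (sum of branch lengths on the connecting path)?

30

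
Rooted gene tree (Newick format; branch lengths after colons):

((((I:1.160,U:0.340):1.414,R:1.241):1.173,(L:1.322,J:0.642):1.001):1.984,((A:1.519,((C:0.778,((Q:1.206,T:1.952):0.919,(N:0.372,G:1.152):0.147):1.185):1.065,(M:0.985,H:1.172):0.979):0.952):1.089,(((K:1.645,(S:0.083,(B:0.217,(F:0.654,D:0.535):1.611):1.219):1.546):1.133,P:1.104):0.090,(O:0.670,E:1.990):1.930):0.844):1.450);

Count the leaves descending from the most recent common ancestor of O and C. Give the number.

The MRCA of O and C is the node subtending ((A,((C,((Q,T),(N,G))),(M,H))),(((K,(S,(B,(F,D)))),P),(O,E))).
That clade contains 16 terminal taxa: A, B, C, D, E, F, G, H, K, M, N, O, P, Q, S, T.

16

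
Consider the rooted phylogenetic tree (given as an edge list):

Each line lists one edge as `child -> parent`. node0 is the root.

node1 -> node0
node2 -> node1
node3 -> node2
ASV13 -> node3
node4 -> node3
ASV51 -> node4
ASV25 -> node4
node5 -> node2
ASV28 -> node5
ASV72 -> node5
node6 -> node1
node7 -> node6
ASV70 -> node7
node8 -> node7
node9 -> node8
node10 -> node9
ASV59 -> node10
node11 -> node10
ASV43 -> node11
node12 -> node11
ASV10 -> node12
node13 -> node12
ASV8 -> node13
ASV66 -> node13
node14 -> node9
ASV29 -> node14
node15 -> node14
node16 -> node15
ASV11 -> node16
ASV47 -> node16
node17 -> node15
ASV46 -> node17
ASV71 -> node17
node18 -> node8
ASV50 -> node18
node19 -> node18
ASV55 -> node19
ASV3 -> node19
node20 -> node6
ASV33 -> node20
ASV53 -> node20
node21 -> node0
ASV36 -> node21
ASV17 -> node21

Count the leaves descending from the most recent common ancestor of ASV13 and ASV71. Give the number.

21

The MRCA of ASV13 and ASV71 is the node subtending (((ASV13,(ASV51,ASV25)),(ASV28,ASV72)),((ASV70,(((ASV59,(ASV43,(ASV10,(ASV8,ASV66)))),(ASV29,((ASV11,ASV47),(ASV46,ASV71)))),(ASV50,(ASV55,ASV3)))),(ASV33,ASV53))).
That clade contains 21 terminal taxa: ASV10, ASV11, ASV13, ASV25, ASV28, ASV29, ASV3, ASV33, ASV43, ASV46, ASV47, ASV50, ASV51, ASV53, ASV55, ASV59, ASV66, ASV70, ASV71, ASV72, ASV8.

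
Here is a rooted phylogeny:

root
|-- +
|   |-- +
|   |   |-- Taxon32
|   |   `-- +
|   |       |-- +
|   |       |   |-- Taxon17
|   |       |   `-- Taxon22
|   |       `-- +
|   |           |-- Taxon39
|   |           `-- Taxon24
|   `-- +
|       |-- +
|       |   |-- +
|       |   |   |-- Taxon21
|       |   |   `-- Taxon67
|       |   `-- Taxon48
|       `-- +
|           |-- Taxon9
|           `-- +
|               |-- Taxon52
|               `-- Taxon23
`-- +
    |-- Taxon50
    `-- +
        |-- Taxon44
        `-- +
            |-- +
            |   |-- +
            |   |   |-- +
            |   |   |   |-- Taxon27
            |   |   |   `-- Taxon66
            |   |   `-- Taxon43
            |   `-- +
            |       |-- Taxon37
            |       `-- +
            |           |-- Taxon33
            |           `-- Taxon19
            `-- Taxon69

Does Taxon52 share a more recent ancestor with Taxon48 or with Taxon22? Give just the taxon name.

The MRCA of Taxon52 and Taxon48 subtends (((Taxon21,Taxon67),Taxon48),(Taxon9,(Taxon52,Taxon23))) (6 taxa).
The MRCA of Taxon52 and Taxon22 subtends ((Taxon32,((Taxon17,Taxon22),(Taxon39,Taxon24))),(((Taxon21,Taxon67),Taxon48),(Taxon9,(Taxon52,Taxon23)))) (11 taxa).
The first is nested inside the second, so Taxon52 shares a more recent common ancestor with Taxon48.

Taxon48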